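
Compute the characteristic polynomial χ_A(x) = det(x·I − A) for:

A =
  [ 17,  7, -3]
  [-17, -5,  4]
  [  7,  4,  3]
x^3 - 15*x^2 + 75*x - 125

Expanding det(x·I − A) (e.g. by cofactor expansion or by noting that A is similar to its Jordan form J, which has the same characteristic polynomial as A) gives
  χ_A(x) = x^3 - 15*x^2 + 75*x - 125
which factors as (x - 5)^3. The eigenvalues (with algebraic multiplicities) are λ = 5 with multiplicity 3.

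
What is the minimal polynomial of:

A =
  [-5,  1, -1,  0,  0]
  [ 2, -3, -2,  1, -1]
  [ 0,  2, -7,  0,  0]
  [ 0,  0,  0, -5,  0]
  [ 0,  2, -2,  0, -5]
x^3 + 15*x^2 + 75*x + 125

The characteristic polynomial is χ_A(x) = (x + 5)^5, so the eigenvalues are known. The minimal polynomial is
  m_A(x) = Π_λ (x − λ)^{k_λ}
where k_λ is the size of the *largest* Jordan block for λ (equivalently, the smallest k with (A − λI)^k v = 0 for every generalised eigenvector v of λ).

  λ = -5: largest Jordan block has size 3, contributing (x + 5)^3

So m_A(x) = (x + 5)^3 = x^3 + 15*x^2 + 75*x + 125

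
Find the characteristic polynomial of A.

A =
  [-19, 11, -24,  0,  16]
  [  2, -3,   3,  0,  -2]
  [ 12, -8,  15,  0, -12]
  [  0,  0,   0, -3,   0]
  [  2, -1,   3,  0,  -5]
x^5 + 15*x^4 + 90*x^3 + 270*x^2 + 405*x + 243

Expanding det(x·I − A) (e.g. by cofactor expansion or by noting that A is similar to its Jordan form J, which has the same characteristic polynomial as A) gives
  χ_A(x) = x^5 + 15*x^4 + 90*x^3 + 270*x^2 + 405*x + 243
which factors as (x + 3)^5. The eigenvalues (with algebraic multiplicities) are λ = -3 with multiplicity 5.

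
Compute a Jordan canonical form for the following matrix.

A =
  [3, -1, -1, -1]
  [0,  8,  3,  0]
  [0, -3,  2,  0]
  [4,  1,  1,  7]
J_3(5) ⊕ J_1(5)

The characteristic polynomial is
  det(x·I − A) = x^4 - 20*x^3 + 150*x^2 - 500*x + 625 = (x - 5)^4

Eigenvalues and multiplicities (the geometric multiplicity of λ is n − rank(A − λI), which equals the number of Jordan blocks for λ):
  λ = 5: algebraic multiplicity = 4, geometric multiplicity = 2

Determining the block sizes for each eigenvalue:
  λ = 5: with am = 4 and gm = 2, the partition is not yet determined (e.g. several partitions of 4 into 2 parts exist). Let N = A − (5)·I. Computing rank(N^1) = 2, rank(N^2) = 1, rank(N^3) = 0; the number of blocks of size ≥ j is rank(N^{j−1}) − rank(N^j), giving [2, 1, 1]. So we have 1 block(s) of size 3, 1 block(s) of size 1 → block sizes [3, 1]

Assembling the blocks gives a Jordan form
J =
  [5, 1, 0, 0]
  [0, 5, 1, 0]
  [0, 0, 5, 0]
  [0, 0, 0, 5]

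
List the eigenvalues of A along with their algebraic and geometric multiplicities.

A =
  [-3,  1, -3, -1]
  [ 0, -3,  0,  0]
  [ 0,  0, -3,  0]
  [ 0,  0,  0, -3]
λ = -3: alg = 4, geom = 3

Step 1 — factor the characteristic polynomial to read off the algebraic multiplicities:
  χ_A(x) = (x + 3)^4

Step 2 — compute geometric multiplicities via the rank-nullity identity g(λ) = n − rank(A − λI):
  rank(A − (-3)·I) = 1, so dim ker(A − (-3)·I) = n − 1 = 3

Summary:
  λ = -3: algebraic multiplicity = 4, geometric multiplicity = 3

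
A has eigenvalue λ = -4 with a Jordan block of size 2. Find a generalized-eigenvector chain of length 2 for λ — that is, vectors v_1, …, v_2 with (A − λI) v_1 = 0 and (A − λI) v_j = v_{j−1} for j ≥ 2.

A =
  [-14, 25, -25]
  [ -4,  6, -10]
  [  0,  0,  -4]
A Jordan chain for λ = -4 of length 2:
v_1 = (-10, -4, 0)ᵀ
v_2 = (1, 0, 0)ᵀ

Let N = A − (-4)·I. We want v_2 with N^2 v_2 = 0 but N^1 v_2 ≠ 0; then v_{j-1} := N · v_j for j = 2, …, 2.

Pick v_2 = (1, 0, 0)ᵀ.
Then v_1 = N · v_2 = (-10, -4, 0)ᵀ.

Sanity check: (A − (-4)·I) v_1 = (0, 0, 0)ᵀ = 0. ✓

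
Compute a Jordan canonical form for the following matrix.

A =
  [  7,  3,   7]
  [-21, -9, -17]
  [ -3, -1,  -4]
J_3(-2)

The characteristic polynomial is
  det(x·I − A) = x^3 + 6*x^2 + 12*x + 8 = (x + 2)^3

Eigenvalues and multiplicities (the geometric multiplicity of λ is n − rank(A − λI), which equals the number of Jordan blocks for λ):
  λ = -2: algebraic multiplicity = 3, geometric multiplicity = 1

Determining the block sizes for each eigenvalue:
  λ = -2: one block (gm = 1), so the single block has size am = 3 → block sizes [3]

Assembling the blocks gives a Jordan form
J =
  [-2,  1,  0]
  [ 0, -2,  1]
  [ 0,  0, -2]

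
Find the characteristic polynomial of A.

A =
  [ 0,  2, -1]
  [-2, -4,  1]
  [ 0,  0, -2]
x^3 + 6*x^2 + 12*x + 8

Expanding det(x·I − A) (e.g. by cofactor expansion or by noting that A is similar to its Jordan form J, which has the same characteristic polynomial as A) gives
  χ_A(x) = x^3 + 6*x^2 + 12*x + 8
which factors as (x + 2)^3. The eigenvalues (with algebraic multiplicities) are λ = -2 with multiplicity 3.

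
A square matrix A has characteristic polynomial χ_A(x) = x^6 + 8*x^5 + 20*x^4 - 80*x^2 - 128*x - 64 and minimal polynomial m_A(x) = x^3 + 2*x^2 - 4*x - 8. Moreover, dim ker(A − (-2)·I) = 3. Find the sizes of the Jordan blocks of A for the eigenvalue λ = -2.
Block sizes for λ = -2: [2, 2, 1]

Step 1 — from the characteristic polynomial, algebraic multiplicity of λ = -2 is 5. From dim ker(A − (-2)·I) = 3, there are exactly 3 Jordan blocks for λ = -2.
Step 2 — from the minimal polynomial, the factor (x + 2)^2 tells us the largest block for λ = -2 has size 2.
Step 3 — with total size 5, 3 blocks, and largest block 2, the block sizes (in nonincreasing order) are [2, 2, 1].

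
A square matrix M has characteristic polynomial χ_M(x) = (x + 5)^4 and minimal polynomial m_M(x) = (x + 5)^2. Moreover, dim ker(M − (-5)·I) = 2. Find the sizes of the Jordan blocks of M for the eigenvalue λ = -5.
Block sizes for λ = -5: [2, 2]

Step 1 — from the characteristic polynomial, algebraic multiplicity of λ = -5 is 4. From dim ker(M − (-5)·I) = 2, there are exactly 2 Jordan blocks for λ = -5.
Step 2 — from the minimal polynomial, the factor (x + 5)^2 tells us the largest block for λ = -5 has size 2.
Step 3 — with total size 4, 2 blocks, and largest block 2, the block sizes (in nonincreasing order) are [2, 2].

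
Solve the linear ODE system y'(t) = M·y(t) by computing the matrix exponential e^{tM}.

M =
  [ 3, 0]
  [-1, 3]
e^{tM} =
  [exp(3*t), 0]
  [-t*exp(3*t), exp(3*t)]

Strategy: write M = P · J · P⁻¹ where J is a Jordan canonical form, so e^{tM} = P · e^{tJ} · P⁻¹, and e^{tJ} can be computed block-by-block.

M has Jordan form
J =
  [3, 1]
  [0, 3]
(up to reordering of blocks).

Per-block formulas:
  For a 2×2 Jordan block J_2(3): exp(t · J_2(3)) = e^(3t)·(I + t·N), where N is the 2×2 nilpotent shift.

After assembling e^{tJ} and conjugating by P, we get:

e^{tM} =
  [exp(3*t), 0]
  [-t*exp(3*t), exp(3*t)]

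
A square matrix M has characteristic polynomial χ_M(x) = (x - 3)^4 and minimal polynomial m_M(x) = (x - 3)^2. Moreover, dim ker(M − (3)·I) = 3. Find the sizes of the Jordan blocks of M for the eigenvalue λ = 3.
Block sizes for λ = 3: [2, 1, 1]

Step 1 — from the characteristic polynomial, algebraic multiplicity of λ = 3 is 4. From dim ker(M − (3)·I) = 3, there are exactly 3 Jordan blocks for λ = 3.
Step 2 — from the minimal polynomial, the factor (x − 3)^2 tells us the largest block for λ = 3 has size 2.
Step 3 — with total size 4, 3 blocks, and largest block 2, the block sizes (in nonincreasing order) are [2, 1, 1].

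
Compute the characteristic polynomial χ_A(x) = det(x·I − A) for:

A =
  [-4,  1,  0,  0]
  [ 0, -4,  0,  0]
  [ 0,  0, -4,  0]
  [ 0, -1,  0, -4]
x^4 + 16*x^3 + 96*x^2 + 256*x + 256

Expanding det(x·I − A) (e.g. by cofactor expansion or by noting that A is similar to its Jordan form J, which has the same characteristic polynomial as A) gives
  χ_A(x) = x^4 + 16*x^3 + 96*x^2 + 256*x + 256
which factors as (x + 4)^4. The eigenvalues (with algebraic multiplicities) are λ = -4 with multiplicity 4.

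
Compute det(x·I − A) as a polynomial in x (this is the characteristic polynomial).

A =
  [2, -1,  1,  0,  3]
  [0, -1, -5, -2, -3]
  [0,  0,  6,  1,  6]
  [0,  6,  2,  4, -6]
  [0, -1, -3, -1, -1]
x^5 - 10*x^4 + 40*x^3 - 80*x^2 + 80*x - 32

Expanding det(x·I − A) (e.g. by cofactor expansion or by noting that A is similar to its Jordan form J, which has the same characteristic polynomial as A) gives
  χ_A(x) = x^5 - 10*x^4 + 40*x^3 - 80*x^2 + 80*x - 32
which factors as (x - 2)^5. The eigenvalues (with algebraic multiplicities) are λ = 2 with multiplicity 5.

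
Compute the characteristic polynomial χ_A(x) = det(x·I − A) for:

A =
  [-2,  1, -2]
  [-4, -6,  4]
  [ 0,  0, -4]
x^3 + 12*x^2 + 48*x + 64

Expanding det(x·I − A) (e.g. by cofactor expansion or by noting that A is similar to its Jordan form J, which has the same characteristic polynomial as A) gives
  χ_A(x) = x^3 + 12*x^2 + 48*x + 64
which factors as (x + 4)^3. The eigenvalues (with algebraic multiplicities) are λ = -4 with multiplicity 3.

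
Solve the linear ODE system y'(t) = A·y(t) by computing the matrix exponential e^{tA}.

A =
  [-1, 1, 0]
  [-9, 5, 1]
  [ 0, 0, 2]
e^{tA} =
  [-3*t*exp(2*t) + exp(2*t), t*exp(2*t), t^2*exp(2*t)/2]
  [-9*t*exp(2*t), 3*t*exp(2*t) + exp(2*t), 3*t^2*exp(2*t)/2 + t*exp(2*t)]
  [0, 0, exp(2*t)]

Strategy: write A = P · J · P⁻¹ where J is a Jordan canonical form, so e^{tA} = P · e^{tJ} · P⁻¹, and e^{tJ} can be computed block-by-block.

A has Jordan form
J =
  [2, 1, 0]
  [0, 2, 1]
  [0, 0, 2]
(up to reordering of blocks).

Per-block formulas:
  For a 3×3 Jordan block J_3(2): exp(t · J_3(2)) = e^(2t)·(I + t·N + (t^2/2)·N^2), where N is the 3×3 nilpotent shift.

After assembling e^{tJ} and conjugating by P, we get:

e^{tA} =
  [-3*t*exp(2*t) + exp(2*t), t*exp(2*t), t^2*exp(2*t)/2]
  [-9*t*exp(2*t), 3*t*exp(2*t) + exp(2*t), 3*t^2*exp(2*t)/2 + t*exp(2*t)]
  [0, 0, exp(2*t)]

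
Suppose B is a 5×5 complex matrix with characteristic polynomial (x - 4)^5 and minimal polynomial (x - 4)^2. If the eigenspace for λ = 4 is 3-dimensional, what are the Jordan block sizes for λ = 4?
Block sizes for λ = 4: [2, 2, 1]

Step 1 — from the characteristic polynomial, algebraic multiplicity of λ = 4 is 5. From dim ker(B − (4)·I) = 3, there are exactly 3 Jordan blocks for λ = 4.
Step 2 — from the minimal polynomial, the factor (x − 4)^2 tells us the largest block for λ = 4 has size 2.
Step 3 — with total size 5, 3 blocks, and largest block 2, the block sizes (in nonincreasing order) are [2, 2, 1].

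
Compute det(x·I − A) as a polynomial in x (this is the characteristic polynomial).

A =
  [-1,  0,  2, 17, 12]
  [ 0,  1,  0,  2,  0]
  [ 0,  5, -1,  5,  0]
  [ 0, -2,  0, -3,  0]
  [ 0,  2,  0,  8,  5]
x^5 - x^4 - 14*x^3 - 26*x^2 - 19*x - 5

Expanding det(x·I − A) (e.g. by cofactor expansion or by noting that A is similar to its Jordan form J, which has the same characteristic polynomial as A) gives
  χ_A(x) = x^5 - x^4 - 14*x^3 - 26*x^2 - 19*x - 5
which factors as (x - 5)*(x + 1)^4. The eigenvalues (with algebraic multiplicities) are λ = -1 with multiplicity 4, λ = 5 with multiplicity 1.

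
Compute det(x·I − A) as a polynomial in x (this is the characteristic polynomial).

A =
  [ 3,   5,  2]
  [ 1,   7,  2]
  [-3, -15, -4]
x^3 - 6*x^2 + 12*x - 8

Expanding det(x·I − A) (e.g. by cofactor expansion or by noting that A is similar to its Jordan form J, which has the same characteristic polynomial as A) gives
  χ_A(x) = x^3 - 6*x^2 + 12*x - 8
which factors as (x - 2)^3. The eigenvalues (with algebraic multiplicities) are λ = 2 with multiplicity 3.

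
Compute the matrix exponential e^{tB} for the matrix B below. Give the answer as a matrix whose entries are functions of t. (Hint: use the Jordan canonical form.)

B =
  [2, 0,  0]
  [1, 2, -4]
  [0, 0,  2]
e^{tB} =
  [exp(2*t), 0, 0]
  [t*exp(2*t), exp(2*t), -4*t*exp(2*t)]
  [0, 0, exp(2*t)]

Strategy: write B = P · J · P⁻¹ where J is a Jordan canonical form, so e^{tB} = P · e^{tJ} · P⁻¹, and e^{tJ} can be computed block-by-block.

B has Jordan form
J =
  [2, 1, 0]
  [0, 2, 0]
  [0, 0, 2]
(up to reordering of blocks).

Per-block formulas:
  For a 2×2 Jordan block J_2(2): exp(t · J_2(2)) = e^(2t)·(I + t·N), where N is the 2×2 nilpotent shift.
  For a 1×1 block at λ = 2: exp(t · [2]) = [e^(2t)].

After assembling e^{tJ} and conjugating by P, we get:

e^{tB} =
  [exp(2*t), 0, 0]
  [t*exp(2*t), exp(2*t), -4*t*exp(2*t)]
  [0, 0, exp(2*t)]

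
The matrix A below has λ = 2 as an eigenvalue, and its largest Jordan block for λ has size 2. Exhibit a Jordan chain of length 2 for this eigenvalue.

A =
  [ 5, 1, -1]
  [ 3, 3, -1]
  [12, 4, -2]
A Jordan chain for λ = 2 of length 2:
v_1 = (3, 3, 12)ᵀ
v_2 = (1, 0, 0)ᵀ

Let N = A − (2)·I. We want v_2 with N^2 v_2 = 0 but N^1 v_2 ≠ 0; then v_{j-1} := N · v_j for j = 2, …, 2.

Pick v_2 = (1, 0, 0)ᵀ.
Then v_1 = N · v_2 = (3, 3, 12)ᵀ.

Sanity check: (A − (2)·I) v_1 = (0, 0, 0)ᵀ = 0. ✓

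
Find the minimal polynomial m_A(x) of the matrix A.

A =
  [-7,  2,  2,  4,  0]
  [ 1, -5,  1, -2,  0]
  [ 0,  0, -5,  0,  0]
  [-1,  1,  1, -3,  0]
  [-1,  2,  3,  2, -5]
x^3 + 15*x^2 + 75*x + 125

The characteristic polynomial is χ_A(x) = (x + 5)^5, so the eigenvalues are known. The minimal polynomial is
  m_A(x) = Π_λ (x − λ)^{k_λ}
where k_λ is the size of the *largest* Jordan block for λ (equivalently, the smallest k with (A − λI)^k v = 0 for every generalised eigenvector v of λ).

  λ = -5: largest Jordan block has size 3, contributing (x + 5)^3

So m_A(x) = (x + 5)^3 = x^3 + 15*x^2 + 75*x + 125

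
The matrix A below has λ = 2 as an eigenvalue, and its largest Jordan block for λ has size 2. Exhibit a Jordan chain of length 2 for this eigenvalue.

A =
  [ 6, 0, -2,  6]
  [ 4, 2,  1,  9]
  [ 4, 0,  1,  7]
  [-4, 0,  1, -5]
A Jordan chain for λ = 2 of length 2:
v_1 = (-2, 1, -1, 1)ᵀ
v_2 = (0, 0, 1, 0)ᵀ

Let N = A − (2)·I. We want v_2 with N^2 v_2 = 0 but N^1 v_2 ≠ 0; then v_{j-1} := N · v_j for j = 2, …, 2.

Pick v_2 = (0, 0, 1, 0)ᵀ.
Then v_1 = N · v_2 = (-2, 1, -1, 1)ᵀ.

Sanity check: (A − (2)·I) v_1 = (0, 0, 0, 0)ᵀ = 0. ✓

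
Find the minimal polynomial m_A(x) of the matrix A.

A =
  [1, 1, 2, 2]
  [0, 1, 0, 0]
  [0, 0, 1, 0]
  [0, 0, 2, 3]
x^3 - 5*x^2 + 7*x - 3

The characteristic polynomial is χ_A(x) = (x - 3)*(x - 1)^3, so the eigenvalues are known. The minimal polynomial is
  m_A(x) = Π_λ (x − λ)^{k_λ}
where k_λ is the size of the *largest* Jordan block for λ (equivalently, the smallest k with (A − λI)^k v = 0 for every generalised eigenvector v of λ).

  λ = 1: largest Jordan block has size 2, contributing (x − 1)^2
  λ = 3: largest Jordan block has size 1, contributing (x − 3)

So m_A(x) = (x - 3)*(x - 1)^2 = x^3 - 5*x^2 + 7*x - 3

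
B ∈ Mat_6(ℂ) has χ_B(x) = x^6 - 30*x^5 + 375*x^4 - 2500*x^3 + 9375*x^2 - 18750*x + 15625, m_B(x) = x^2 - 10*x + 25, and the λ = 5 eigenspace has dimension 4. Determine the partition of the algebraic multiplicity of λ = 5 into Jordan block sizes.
Block sizes for λ = 5: [2, 2, 1, 1]

Step 1 — from the characteristic polynomial, algebraic multiplicity of λ = 5 is 6. From dim ker(B − (5)·I) = 4, there are exactly 4 Jordan blocks for λ = 5.
Step 2 — from the minimal polynomial, the factor (x − 5)^2 tells us the largest block for λ = 5 has size 2.
Step 3 — with total size 6, 4 blocks, and largest block 2, the block sizes (in nonincreasing order) are [2, 2, 1, 1].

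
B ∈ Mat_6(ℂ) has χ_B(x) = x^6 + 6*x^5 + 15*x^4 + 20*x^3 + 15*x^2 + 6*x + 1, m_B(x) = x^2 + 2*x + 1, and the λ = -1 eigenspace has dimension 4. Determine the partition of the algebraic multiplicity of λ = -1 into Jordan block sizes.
Block sizes for λ = -1: [2, 2, 1, 1]

Step 1 — from the characteristic polynomial, algebraic multiplicity of λ = -1 is 6. From dim ker(B − (-1)·I) = 4, there are exactly 4 Jordan blocks for λ = -1.
Step 2 — from the minimal polynomial, the factor (x + 1)^2 tells us the largest block for λ = -1 has size 2.
Step 3 — with total size 6, 4 blocks, and largest block 2, the block sizes (in nonincreasing order) are [2, 2, 1, 1].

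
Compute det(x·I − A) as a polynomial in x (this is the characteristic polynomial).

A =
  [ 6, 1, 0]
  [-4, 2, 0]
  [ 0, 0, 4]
x^3 - 12*x^2 + 48*x - 64

Expanding det(x·I − A) (e.g. by cofactor expansion or by noting that A is similar to its Jordan form J, which has the same characteristic polynomial as A) gives
  χ_A(x) = x^3 - 12*x^2 + 48*x - 64
which factors as (x - 4)^3. The eigenvalues (with algebraic multiplicities) are λ = 4 with multiplicity 3.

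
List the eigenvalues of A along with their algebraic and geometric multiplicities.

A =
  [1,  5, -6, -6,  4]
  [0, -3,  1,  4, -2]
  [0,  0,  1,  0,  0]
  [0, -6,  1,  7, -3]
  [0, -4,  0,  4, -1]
λ = 1: alg = 5, geom = 2

Step 1 — factor the characteristic polynomial to read off the algebraic multiplicities:
  χ_A(x) = (x - 1)^5

Step 2 — compute geometric multiplicities via the rank-nullity identity g(λ) = n − rank(A − λI):
  rank(A − (1)·I) = 3, so dim ker(A − (1)·I) = n − 3 = 2

Summary:
  λ = 1: algebraic multiplicity = 5, geometric multiplicity = 2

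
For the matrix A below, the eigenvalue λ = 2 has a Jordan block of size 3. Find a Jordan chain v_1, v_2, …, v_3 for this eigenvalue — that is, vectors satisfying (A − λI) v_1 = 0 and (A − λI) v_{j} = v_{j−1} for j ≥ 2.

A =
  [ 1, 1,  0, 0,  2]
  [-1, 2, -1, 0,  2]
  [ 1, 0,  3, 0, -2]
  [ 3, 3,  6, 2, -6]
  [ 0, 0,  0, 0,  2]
A Jordan chain for λ = 2 of length 3:
v_1 = (-1, -1, 1, 3, 0)ᵀ
v_2 = (1, 0, 0, 3, 0)ᵀ
v_3 = (0, 1, 0, 0, 0)ᵀ

Let N = A − (2)·I. We want v_3 with N^3 v_3 = 0 but N^2 v_3 ≠ 0; then v_{j-1} := N · v_j for j = 3, …, 2.

Pick v_3 = (0, 1, 0, 0, 0)ᵀ.
Then v_2 = N · v_3 = (1, 0, 0, 3, 0)ᵀ.
Then v_1 = N · v_2 = (-1, -1, 1, 3, 0)ᵀ.

Sanity check: (A − (2)·I) v_1 = (0, 0, 0, 0, 0)ᵀ = 0. ✓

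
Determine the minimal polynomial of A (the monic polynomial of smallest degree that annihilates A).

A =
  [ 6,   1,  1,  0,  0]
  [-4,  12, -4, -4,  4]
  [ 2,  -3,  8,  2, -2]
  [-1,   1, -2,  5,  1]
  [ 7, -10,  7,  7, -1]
x^3 - 18*x^2 + 108*x - 216

The characteristic polynomial is χ_A(x) = (x - 6)^5, so the eigenvalues are known. The minimal polynomial is
  m_A(x) = Π_λ (x − λ)^{k_λ}
where k_λ is the size of the *largest* Jordan block for λ (equivalently, the smallest k with (A − λI)^k v = 0 for every generalised eigenvector v of λ).

  λ = 6: largest Jordan block has size 3, contributing (x − 6)^3

So m_A(x) = (x - 6)^3 = x^3 - 18*x^2 + 108*x - 216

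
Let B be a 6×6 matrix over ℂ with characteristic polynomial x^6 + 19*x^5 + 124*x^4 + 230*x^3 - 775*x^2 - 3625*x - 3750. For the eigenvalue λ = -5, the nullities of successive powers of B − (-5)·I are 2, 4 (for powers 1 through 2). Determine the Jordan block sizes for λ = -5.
Block sizes for λ = -5: [2, 2]

From the dimensions of kernels of powers, the number of Jordan blocks of size at least j is d_j − d_{j−1} where d_j = dim ker(N^j) (with d_0 = 0). Computing the differences gives [2, 2].
The number of blocks of size exactly k is (#blocks of size ≥ k) − (#blocks of size ≥ k + 1), so the partition is: 2 block(s) of size 2.
In nonincreasing order the block sizes are [2, 2].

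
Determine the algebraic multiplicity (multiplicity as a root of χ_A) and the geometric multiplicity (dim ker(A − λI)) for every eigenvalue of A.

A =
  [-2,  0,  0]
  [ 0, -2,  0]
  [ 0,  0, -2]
λ = -2: alg = 3, geom = 3

Step 1 — factor the characteristic polynomial to read off the algebraic multiplicities:
  χ_A(x) = (x + 2)^3

Step 2 — compute geometric multiplicities via the rank-nullity identity g(λ) = n − rank(A − λI):
  rank(A − (-2)·I) = 0, so dim ker(A − (-2)·I) = n − 0 = 3

Summary:
  λ = -2: algebraic multiplicity = 3, geometric multiplicity = 3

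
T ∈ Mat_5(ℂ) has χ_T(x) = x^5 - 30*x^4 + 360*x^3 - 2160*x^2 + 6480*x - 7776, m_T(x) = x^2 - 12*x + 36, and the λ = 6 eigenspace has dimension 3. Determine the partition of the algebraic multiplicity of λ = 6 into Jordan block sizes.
Block sizes for λ = 6: [2, 2, 1]

Step 1 — from the characteristic polynomial, algebraic multiplicity of λ = 6 is 5. From dim ker(T − (6)·I) = 3, there are exactly 3 Jordan blocks for λ = 6.
Step 2 — from the minimal polynomial, the factor (x − 6)^2 tells us the largest block for λ = 6 has size 2.
Step 3 — with total size 5, 3 blocks, and largest block 2, the block sizes (in nonincreasing order) are [2, 2, 1].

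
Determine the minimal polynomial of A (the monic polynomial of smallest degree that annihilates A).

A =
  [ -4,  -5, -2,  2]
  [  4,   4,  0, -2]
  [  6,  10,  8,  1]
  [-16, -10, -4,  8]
x^2 - 8*x + 16

The characteristic polynomial is χ_A(x) = (x - 4)^4, so the eigenvalues are known. The minimal polynomial is
  m_A(x) = Π_λ (x − λ)^{k_λ}
where k_λ is the size of the *largest* Jordan block for λ (equivalently, the smallest k with (A − λI)^k v = 0 for every generalised eigenvector v of λ).

  λ = 4: largest Jordan block has size 2, contributing (x − 4)^2

So m_A(x) = (x - 4)^2 = x^2 - 8*x + 16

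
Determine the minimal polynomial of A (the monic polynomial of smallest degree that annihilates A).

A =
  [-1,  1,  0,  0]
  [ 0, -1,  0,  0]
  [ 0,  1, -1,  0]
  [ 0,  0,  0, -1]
x^2 + 2*x + 1

The characteristic polynomial is χ_A(x) = (x + 1)^4, so the eigenvalues are known. The minimal polynomial is
  m_A(x) = Π_λ (x − λ)^{k_λ}
where k_λ is the size of the *largest* Jordan block for λ (equivalently, the smallest k with (A − λI)^k v = 0 for every generalised eigenvector v of λ).

  λ = -1: largest Jordan block has size 2, contributing (x + 1)^2

So m_A(x) = (x + 1)^2 = x^2 + 2*x + 1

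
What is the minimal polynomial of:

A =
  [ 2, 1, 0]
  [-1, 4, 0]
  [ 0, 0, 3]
x^2 - 6*x + 9

The characteristic polynomial is χ_A(x) = (x - 3)^3, so the eigenvalues are known. The minimal polynomial is
  m_A(x) = Π_λ (x − λ)^{k_λ}
where k_λ is the size of the *largest* Jordan block for λ (equivalently, the smallest k with (A − λI)^k v = 0 for every generalised eigenvector v of λ).

  λ = 3: largest Jordan block has size 2, contributing (x − 3)^2

So m_A(x) = (x - 3)^2 = x^2 - 6*x + 9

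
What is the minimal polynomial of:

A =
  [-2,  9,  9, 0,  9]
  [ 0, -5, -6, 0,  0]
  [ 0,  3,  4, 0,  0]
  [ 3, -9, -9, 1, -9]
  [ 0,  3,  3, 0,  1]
x^2 + x - 2

The characteristic polynomial is χ_A(x) = (x - 1)^3*(x + 2)^2, so the eigenvalues are known. The minimal polynomial is
  m_A(x) = Π_λ (x − λ)^{k_λ}
where k_λ is the size of the *largest* Jordan block for λ (equivalently, the smallest k with (A − λI)^k v = 0 for every generalised eigenvector v of λ).

  λ = -2: largest Jordan block has size 1, contributing (x + 2)
  λ = 1: largest Jordan block has size 1, contributing (x − 1)

So m_A(x) = (x - 1)*(x + 2) = x^2 + x - 2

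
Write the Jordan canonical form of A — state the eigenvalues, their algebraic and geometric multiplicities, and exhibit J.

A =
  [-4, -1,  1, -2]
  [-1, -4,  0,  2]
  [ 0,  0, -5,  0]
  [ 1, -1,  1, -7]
J_3(-5) ⊕ J_1(-5)

The characteristic polynomial is
  det(x·I − A) = x^4 + 20*x^3 + 150*x^2 + 500*x + 625 = (x + 5)^4

Eigenvalues and multiplicities (the geometric multiplicity of λ is n − rank(A − λI), which equals the number of Jordan blocks for λ):
  λ = -5: algebraic multiplicity = 4, geometric multiplicity = 2

Determining the block sizes for each eigenvalue:
  λ = -5: with am = 4 and gm = 2, the partition is not yet determined (e.g. several partitions of 4 into 2 parts exist). Let N = A − (-5)·I. Computing rank(N^1) = 2, rank(N^2) = 1, rank(N^3) = 0; the number of blocks of size ≥ j is rank(N^{j−1}) − rank(N^j), giving [2, 1, 1]. So we have 1 block(s) of size 3, 1 block(s) of size 1 → block sizes [3, 1]

Assembling the blocks gives a Jordan form
J =
  [-5,  1,  0,  0]
  [ 0, -5,  1,  0]
  [ 0,  0, -5,  0]
  [ 0,  0,  0, -5]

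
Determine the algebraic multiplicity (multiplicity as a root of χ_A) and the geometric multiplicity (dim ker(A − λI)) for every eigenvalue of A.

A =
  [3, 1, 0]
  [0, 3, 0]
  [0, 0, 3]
λ = 3: alg = 3, geom = 2

Step 1 — factor the characteristic polynomial to read off the algebraic multiplicities:
  χ_A(x) = (x - 3)^3

Step 2 — compute geometric multiplicities via the rank-nullity identity g(λ) = n − rank(A − λI):
  rank(A − (3)·I) = 1, so dim ker(A − (3)·I) = n − 1 = 2

Summary:
  λ = 3: algebraic multiplicity = 3, geometric multiplicity = 2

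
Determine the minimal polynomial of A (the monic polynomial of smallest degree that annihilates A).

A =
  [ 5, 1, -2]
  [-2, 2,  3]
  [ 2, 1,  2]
x^3 - 9*x^2 + 27*x - 27

The characteristic polynomial is χ_A(x) = (x - 3)^3, so the eigenvalues are known. The minimal polynomial is
  m_A(x) = Π_λ (x − λ)^{k_λ}
where k_λ is the size of the *largest* Jordan block for λ (equivalently, the smallest k with (A − λI)^k v = 0 for every generalised eigenvector v of λ).

  λ = 3: largest Jordan block has size 3, contributing (x − 3)^3

So m_A(x) = (x - 3)^3 = x^3 - 9*x^2 + 27*x - 27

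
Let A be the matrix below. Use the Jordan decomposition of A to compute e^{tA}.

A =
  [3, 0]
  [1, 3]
e^{tA} =
  [exp(3*t), 0]
  [t*exp(3*t), exp(3*t)]

Strategy: write A = P · J · P⁻¹ where J is a Jordan canonical form, so e^{tA} = P · e^{tJ} · P⁻¹, and e^{tJ} can be computed block-by-block.

A has Jordan form
J =
  [3, 1]
  [0, 3]
(up to reordering of blocks).

Per-block formulas:
  For a 2×2 Jordan block J_2(3): exp(t · J_2(3)) = e^(3t)·(I + t·N), where N is the 2×2 nilpotent shift.

After assembling e^{tJ} and conjugating by P, we get:

e^{tA} =
  [exp(3*t), 0]
  [t*exp(3*t), exp(3*t)]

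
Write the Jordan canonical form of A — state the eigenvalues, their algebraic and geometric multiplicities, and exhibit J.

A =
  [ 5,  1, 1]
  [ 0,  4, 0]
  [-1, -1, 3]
J_2(4) ⊕ J_1(4)

The characteristic polynomial is
  det(x·I − A) = x^3 - 12*x^2 + 48*x - 64 = (x - 4)^3

Eigenvalues and multiplicities (the geometric multiplicity of λ is n − rank(A − λI), which equals the number of Jordan blocks for λ):
  λ = 4: algebraic multiplicity = 3, geometric multiplicity = 2

Determining the block sizes for each eigenvalue:
  λ = 4: 2 blocks summing to 3 forces exactly one block of size 2 and the rest size 1 → block sizes [2, 1]

Assembling the blocks gives a Jordan form
J =
  [4, 1, 0]
  [0, 4, 0]
  [0, 0, 4]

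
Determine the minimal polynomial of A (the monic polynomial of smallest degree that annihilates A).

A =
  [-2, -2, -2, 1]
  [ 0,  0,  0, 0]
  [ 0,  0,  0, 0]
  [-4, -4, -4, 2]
x^2

The characteristic polynomial is χ_A(x) = x^4, so the eigenvalues are known. The minimal polynomial is
  m_A(x) = Π_λ (x − λ)^{k_λ}
where k_λ is the size of the *largest* Jordan block for λ (equivalently, the smallest k with (A − λI)^k v = 0 for every generalised eigenvector v of λ).

  λ = 0: largest Jordan block has size 2, contributing (x − 0)^2

So m_A(x) = x^2 = x^2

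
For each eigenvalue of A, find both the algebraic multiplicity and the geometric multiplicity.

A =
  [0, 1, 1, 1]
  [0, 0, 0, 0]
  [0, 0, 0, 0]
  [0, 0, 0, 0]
λ = 0: alg = 4, geom = 3

Step 1 — factor the characteristic polynomial to read off the algebraic multiplicities:
  χ_A(x) = x^4

Step 2 — compute geometric multiplicities via the rank-nullity identity g(λ) = n − rank(A − λI):
  rank(A − (0)·I) = 1, so dim ker(A − (0)·I) = n − 1 = 3

Summary:
  λ = 0: algebraic multiplicity = 4, geometric multiplicity = 3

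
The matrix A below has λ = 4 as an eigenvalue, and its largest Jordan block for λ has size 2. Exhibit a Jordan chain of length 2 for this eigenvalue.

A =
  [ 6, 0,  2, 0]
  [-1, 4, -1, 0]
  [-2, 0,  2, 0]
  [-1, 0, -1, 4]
A Jordan chain for λ = 4 of length 2:
v_1 = (2, -1, -2, -1)ᵀ
v_2 = (1, 0, 0, 0)ᵀ

Let N = A − (4)·I. We want v_2 with N^2 v_2 = 0 but N^1 v_2 ≠ 0; then v_{j-1} := N · v_j for j = 2, …, 2.

Pick v_2 = (1, 0, 0, 0)ᵀ.
Then v_1 = N · v_2 = (2, -1, -2, -1)ᵀ.

Sanity check: (A − (4)·I) v_1 = (0, 0, 0, 0)ᵀ = 0. ✓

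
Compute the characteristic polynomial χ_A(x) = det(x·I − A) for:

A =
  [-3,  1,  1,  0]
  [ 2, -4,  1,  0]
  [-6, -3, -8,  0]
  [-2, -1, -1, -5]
x^4 + 20*x^3 + 150*x^2 + 500*x + 625

Expanding det(x·I − A) (e.g. by cofactor expansion or by noting that A is similar to its Jordan form J, which has the same characteristic polynomial as A) gives
  χ_A(x) = x^4 + 20*x^3 + 150*x^2 + 500*x + 625
which factors as (x + 5)^4. The eigenvalues (with algebraic multiplicities) are λ = -5 with multiplicity 4.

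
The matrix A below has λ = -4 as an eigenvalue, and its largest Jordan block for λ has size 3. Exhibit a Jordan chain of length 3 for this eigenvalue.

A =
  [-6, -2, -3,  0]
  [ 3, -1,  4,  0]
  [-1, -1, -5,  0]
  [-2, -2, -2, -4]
A Jordan chain for λ = -4 of length 3:
v_1 = (1, -1, 0, 0)ᵀ
v_2 = (-2, 3, -1, -2)ᵀ
v_3 = (1, 0, 0, 0)ᵀ

Let N = A − (-4)·I. We want v_3 with N^3 v_3 = 0 but N^2 v_3 ≠ 0; then v_{j-1} := N · v_j for j = 3, …, 2.

Pick v_3 = (1, 0, 0, 0)ᵀ.
Then v_2 = N · v_3 = (-2, 3, -1, -2)ᵀ.
Then v_1 = N · v_2 = (1, -1, 0, 0)ᵀ.

Sanity check: (A − (-4)·I) v_1 = (0, 0, 0, 0)ᵀ = 0. ✓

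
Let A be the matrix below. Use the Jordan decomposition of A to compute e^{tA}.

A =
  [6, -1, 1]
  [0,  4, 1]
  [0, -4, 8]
e^{tA} =
  [exp(6*t), -t^2*exp(6*t) - t*exp(6*t), t^2*exp(6*t)/2 + t*exp(6*t)]
  [0, -2*t*exp(6*t) + exp(6*t), t*exp(6*t)]
  [0, -4*t*exp(6*t), 2*t*exp(6*t) + exp(6*t)]

Strategy: write A = P · J · P⁻¹ where J is a Jordan canonical form, so e^{tA} = P · e^{tJ} · P⁻¹, and e^{tJ} can be computed block-by-block.

A has Jordan form
J =
  [6, 1, 0]
  [0, 6, 1]
  [0, 0, 6]
(up to reordering of blocks).

Per-block formulas:
  For a 3×3 Jordan block J_3(6): exp(t · J_3(6)) = e^(6t)·(I + t·N + (t^2/2)·N^2), where N is the 3×3 nilpotent shift.

After assembling e^{tJ} and conjugating by P, we get:

e^{tA} =
  [exp(6*t), -t^2*exp(6*t) - t*exp(6*t), t^2*exp(6*t)/2 + t*exp(6*t)]
  [0, -2*t*exp(6*t) + exp(6*t), t*exp(6*t)]
  [0, -4*t*exp(6*t), 2*t*exp(6*t) + exp(6*t)]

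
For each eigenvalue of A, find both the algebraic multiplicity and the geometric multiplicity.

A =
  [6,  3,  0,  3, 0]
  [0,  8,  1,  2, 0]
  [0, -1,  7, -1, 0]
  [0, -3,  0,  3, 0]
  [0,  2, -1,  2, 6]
λ = 6: alg = 5, geom = 3

Step 1 — factor the characteristic polynomial to read off the algebraic multiplicities:
  χ_A(x) = (x - 6)^5

Step 2 — compute geometric multiplicities via the rank-nullity identity g(λ) = n − rank(A − λI):
  rank(A − (6)·I) = 2, so dim ker(A − (6)·I) = n − 2 = 3

Summary:
  λ = 6: algebraic multiplicity = 5, geometric multiplicity = 3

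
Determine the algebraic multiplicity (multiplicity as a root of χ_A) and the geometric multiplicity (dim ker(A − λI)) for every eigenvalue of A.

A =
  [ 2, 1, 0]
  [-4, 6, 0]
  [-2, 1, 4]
λ = 4: alg = 3, geom = 2

Step 1 — factor the characteristic polynomial to read off the algebraic multiplicities:
  χ_A(x) = (x - 4)^3

Step 2 — compute geometric multiplicities via the rank-nullity identity g(λ) = n − rank(A − λI):
  rank(A − (4)·I) = 1, so dim ker(A − (4)·I) = n − 1 = 2

Summary:
  λ = 4: algebraic multiplicity = 3, geometric multiplicity = 2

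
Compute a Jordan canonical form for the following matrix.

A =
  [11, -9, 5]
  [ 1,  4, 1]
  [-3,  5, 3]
J_3(6)

The characteristic polynomial is
  det(x·I − A) = x^3 - 18*x^2 + 108*x - 216 = (x - 6)^3

Eigenvalues and multiplicities (the geometric multiplicity of λ is n − rank(A − λI), which equals the number of Jordan blocks for λ):
  λ = 6: algebraic multiplicity = 3, geometric multiplicity = 1

Determining the block sizes for each eigenvalue:
  λ = 6: one block (gm = 1), so the single block has size am = 3 → block sizes [3]

Assembling the blocks gives a Jordan form
J =
  [6, 1, 0]
  [0, 6, 1]
  [0, 0, 6]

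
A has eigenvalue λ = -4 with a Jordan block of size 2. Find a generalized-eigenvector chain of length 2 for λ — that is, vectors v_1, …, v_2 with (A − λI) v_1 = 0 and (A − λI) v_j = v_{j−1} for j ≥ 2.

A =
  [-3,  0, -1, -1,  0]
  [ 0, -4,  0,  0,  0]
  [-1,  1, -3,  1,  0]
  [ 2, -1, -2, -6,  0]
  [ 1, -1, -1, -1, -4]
A Jordan chain for λ = -4 of length 2:
v_1 = (1, 0, -1, 2, 1)ᵀ
v_2 = (1, 0, 0, 0, 0)ᵀ

Let N = A − (-4)·I. We want v_2 with N^2 v_2 = 0 but N^1 v_2 ≠ 0; then v_{j-1} := N · v_j for j = 2, …, 2.

Pick v_2 = (1, 0, 0, 0, 0)ᵀ.
Then v_1 = N · v_2 = (1, 0, -1, 2, 1)ᵀ.

Sanity check: (A − (-4)·I) v_1 = (0, 0, 0, 0, 0)ᵀ = 0. ✓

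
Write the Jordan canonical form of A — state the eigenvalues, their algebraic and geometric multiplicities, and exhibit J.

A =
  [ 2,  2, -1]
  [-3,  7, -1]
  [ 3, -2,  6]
J_2(5) ⊕ J_1(5)

The characteristic polynomial is
  det(x·I − A) = x^3 - 15*x^2 + 75*x - 125 = (x - 5)^3

Eigenvalues and multiplicities (the geometric multiplicity of λ is n − rank(A − λI), which equals the number of Jordan blocks for λ):
  λ = 5: algebraic multiplicity = 3, geometric multiplicity = 2

Determining the block sizes for each eigenvalue:
  λ = 5: 2 blocks summing to 3 forces exactly one block of size 2 and the rest size 1 → block sizes [2, 1]

Assembling the blocks gives a Jordan form
J =
  [5, 1, 0]
  [0, 5, 0]
  [0, 0, 5]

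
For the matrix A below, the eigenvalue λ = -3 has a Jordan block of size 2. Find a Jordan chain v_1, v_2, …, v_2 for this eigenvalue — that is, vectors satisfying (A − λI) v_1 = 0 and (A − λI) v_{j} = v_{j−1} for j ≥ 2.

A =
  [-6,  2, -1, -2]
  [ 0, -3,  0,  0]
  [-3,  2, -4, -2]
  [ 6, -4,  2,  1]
A Jordan chain for λ = -3 of length 2:
v_1 = (-3, 0, -3, 6)ᵀ
v_2 = (1, 0, 0, 0)ᵀ

Let N = A − (-3)·I. We want v_2 with N^2 v_2 = 0 but N^1 v_2 ≠ 0; then v_{j-1} := N · v_j for j = 2, …, 2.

Pick v_2 = (1, 0, 0, 0)ᵀ.
Then v_1 = N · v_2 = (-3, 0, -3, 6)ᵀ.

Sanity check: (A − (-3)·I) v_1 = (0, 0, 0, 0)ᵀ = 0. ✓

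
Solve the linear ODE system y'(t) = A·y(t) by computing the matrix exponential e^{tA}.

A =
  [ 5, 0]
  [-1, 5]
e^{tA} =
  [exp(5*t), 0]
  [-t*exp(5*t), exp(5*t)]

Strategy: write A = P · J · P⁻¹ where J is a Jordan canonical form, so e^{tA} = P · e^{tJ} · P⁻¹, and e^{tJ} can be computed block-by-block.

A has Jordan form
J =
  [5, 1]
  [0, 5]
(up to reordering of blocks).

Per-block formulas:
  For a 2×2 Jordan block J_2(5): exp(t · J_2(5)) = e^(5t)·(I + t·N), where N is the 2×2 nilpotent shift.

After assembling e^{tJ} and conjugating by P, we get:

e^{tA} =
  [exp(5*t), 0]
  [-t*exp(5*t), exp(5*t)]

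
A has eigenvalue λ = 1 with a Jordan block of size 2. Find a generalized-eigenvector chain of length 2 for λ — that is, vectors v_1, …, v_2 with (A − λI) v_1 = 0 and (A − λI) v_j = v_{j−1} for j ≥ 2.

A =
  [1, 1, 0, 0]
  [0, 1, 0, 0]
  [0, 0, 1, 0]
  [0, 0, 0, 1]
A Jordan chain for λ = 1 of length 2:
v_1 = (1, 0, 0, 0)ᵀ
v_2 = (0, 1, 0, 0)ᵀ

Let N = A − (1)·I. We want v_2 with N^2 v_2 = 0 but N^1 v_2 ≠ 0; then v_{j-1} := N · v_j for j = 2, …, 2.

Pick v_2 = (0, 1, 0, 0)ᵀ.
Then v_1 = N · v_2 = (1, 0, 0, 0)ᵀ.

Sanity check: (A − (1)·I) v_1 = (0, 0, 0, 0)ᵀ = 0. ✓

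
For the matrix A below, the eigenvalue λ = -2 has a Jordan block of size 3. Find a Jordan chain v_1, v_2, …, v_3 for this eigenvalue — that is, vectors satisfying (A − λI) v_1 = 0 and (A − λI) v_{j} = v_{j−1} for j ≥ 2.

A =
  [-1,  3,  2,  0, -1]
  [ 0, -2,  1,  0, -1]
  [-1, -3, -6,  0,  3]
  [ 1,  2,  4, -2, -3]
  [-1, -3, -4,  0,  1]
A Jordan chain for λ = -2 of length 3:
v_1 = (1, 0, -1, 0, -1)ᵀ
v_2 = (2, 1, -4, 4, -4)ᵀ
v_3 = (0, 0, 1, 0, 0)ᵀ

Let N = A − (-2)·I. We want v_3 with N^3 v_3 = 0 but N^2 v_3 ≠ 0; then v_{j-1} := N · v_j for j = 3, …, 2.

Pick v_3 = (0, 0, 1, 0, 0)ᵀ.
Then v_2 = N · v_3 = (2, 1, -4, 4, -4)ᵀ.
Then v_1 = N · v_2 = (1, 0, -1, 0, -1)ᵀ.

Sanity check: (A − (-2)·I) v_1 = (0, 0, 0, 0, 0)ᵀ = 0. ✓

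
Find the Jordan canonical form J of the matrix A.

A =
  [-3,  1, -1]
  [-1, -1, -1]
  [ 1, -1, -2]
J_3(-2)

The characteristic polynomial is
  det(x·I − A) = x^3 + 6*x^2 + 12*x + 8 = (x + 2)^3

Eigenvalues and multiplicities (the geometric multiplicity of λ is n − rank(A − λI), which equals the number of Jordan blocks for λ):
  λ = -2: algebraic multiplicity = 3, geometric multiplicity = 1

Determining the block sizes for each eigenvalue:
  λ = -2: one block (gm = 1), so the single block has size am = 3 → block sizes [3]

Assembling the blocks gives a Jordan form
J =
  [-2,  1,  0]
  [ 0, -2,  1]
  [ 0,  0, -2]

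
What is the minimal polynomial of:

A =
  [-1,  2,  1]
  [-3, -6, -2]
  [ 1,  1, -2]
x^3 + 9*x^2 + 27*x + 27

The characteristic polynomial is χ_A(x) = (x + 3)^3, so the eigenvalues are known. The minimal polynomial is
  m_A(x) = Π_λ (x − λ)^{k_λ}
where k_λ is the size of the *largest* Jordan block for λ (equivalently, the smallest k with (A − λI)^k v = 0 for every generalised eigenvector v of λ).

  λ = -3: largest Jordan block has size 3, contributing (x + 3)^3

So m_A(x) = (x + 3)^3 = x^3 + 9*x^2 + 27*x + 27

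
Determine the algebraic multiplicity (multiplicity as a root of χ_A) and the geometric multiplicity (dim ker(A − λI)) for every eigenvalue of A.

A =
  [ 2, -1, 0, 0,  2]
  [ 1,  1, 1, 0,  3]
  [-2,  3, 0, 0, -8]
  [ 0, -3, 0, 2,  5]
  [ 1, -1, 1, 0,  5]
λ = 2: alg = 5, geom = 2

Step 1 — factor the characteristic polynomial to read off the algebraic multiplicities:
  χ_A(x) = (x - 2)^5

Step 2 — compute geometric multiplicities via the rank-nullity identity g(λ) = n − rank(A − λI):
  rank(A − (2)·I) = 3, so dim ker(A − (2)·I) = n − 3 = 2

Summary:
  λ = 2: algebraic multiplicity = 5, geometric multiplicity = 2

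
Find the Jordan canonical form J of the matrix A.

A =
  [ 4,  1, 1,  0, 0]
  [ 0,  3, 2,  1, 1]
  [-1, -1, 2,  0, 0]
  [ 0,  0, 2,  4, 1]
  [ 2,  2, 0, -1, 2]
J_3(3) ⊕ J_1(3) ⊕ J_1(3)

The characteristic polynomial is
  det(x·I − A) = x^5 - 15*x^4 + 90*x^3 - 270*x^2 + 405*x - 243 = (x - 3)^5

Eigenvalues and multiplicities (the geometric multiplicity of λ is n − rank(A − λI), which equals the number of Jordan blocks for λ):
  λ = 3: algebraic multiplicity = 5, geometric multiplicity = 3

Determining the block sizes for each eigenvalue:
  λ = 3: with am = 5 and gm = 3, the partition is not yet determined (e.g. several partitions of 5 into 3 parts exist). Let N = A − (3)·I. Computing rank(N^1) = 2, rank(N^2) = 1, rank(N^3) = 0; the number of blocks of size ≥ j is rank(N^{j−1}) − rank(N^j), giving [3, 1, 1]. So we have 1 block(s) of size 3, 2 block(s) of size 1 → block sizes [3, 1, 1]

Assembling the blocks gives a Jordan form
J =
  [3, 1, 0, 0, 0]
  [0, 3, 1, 0, 0]
  [0, 0, 3, 0, 0]
  [0, 0, 0, 3, 0]
  [0, 0, 0, 0, 3]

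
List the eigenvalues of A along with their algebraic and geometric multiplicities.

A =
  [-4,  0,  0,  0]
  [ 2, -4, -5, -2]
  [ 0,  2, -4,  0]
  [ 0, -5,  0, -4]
λ = -4: alg = 4, geom = 2

Step 1 — factor the characteristic polynomial to read off the algebraic multiplicities:
  χ_A(x) = (x + 4)^4

Step 2 — compute geometric multiplicities via the rank-nullity identity g(λ) = n − rank(A − λI):
  rank(A − (-4)·I) = 2, so dim ker(A − (-4)·I) = n − 2 = 2

Summary:
  λ = -4: algebraic multiplicity = 4, geometric multiplicity = 2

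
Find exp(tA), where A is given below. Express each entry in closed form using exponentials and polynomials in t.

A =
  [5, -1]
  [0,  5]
e^{tA} =
  [exp(5*t), -t*exp(5*t)]
  [0, exp(5*t)]

Strategy: write A = P · J · P⁻¹ where J is a Jordan canonical form, so e^{tA} = P · e^{tJ} · P⁻¹, and e^{tJ} can be computed block-by-block.

A has Jordan form
J =
  [5, 1]
  [0, 5]
(up to reordering of blocks).

Per-block formulas:
  For a 2×2 Jordan block J_2(5): exp(t · J_2(5)) = e^(5t)·(I + t·N), where N is the 2×2 nilpotent shift.

After assembling e^{tJ} and conjugating by P, we get:

e^{tA} =
  [exp(5*t), -t*exp(5*t)]
  [0, exp(5*t)]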